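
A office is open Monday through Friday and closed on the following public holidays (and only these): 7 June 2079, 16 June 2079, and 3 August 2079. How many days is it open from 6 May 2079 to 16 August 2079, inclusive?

6 May 2079 is a Saturday.
The range spans 103 days (inclusive of both endpoints).
103 = 7 × 14 + 5, so there are 14 full weeks plus 5 extra days.
Each full week contributes 5 weekdays (Mon–Fri): 14 × 5 = 70.
The 5 extra days are Saturday, Sunday, Monday, Tuesday, Wednesday — 3 of them qualify.
Total: 70 + 3 = 73.
Holidays: 7 June 2079 (Wed); 16 June 2079 (Fri); 3 August 2079 (Thu).
All 3 holidays fall on weekdays, so subtract 3.
Business days: 73 − 3 = 70.

70 working days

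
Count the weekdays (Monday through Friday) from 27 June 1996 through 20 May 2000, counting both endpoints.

1017

27 June 1996 is a Thursday.
From 27 June 1996 to 20 May 2000 is 1424 days inclusive.
1424 = 7 × 203 + 3, so there are 203 full weeks plus 3 extra days.
Each full week contributes 5 weekdays (Mon–Fri): 203 × 5 = 1015.
The 3 extra days are Thursday, Friday, Saturday — 2 of them qualify.
Total: 1015 + 2 = 1017.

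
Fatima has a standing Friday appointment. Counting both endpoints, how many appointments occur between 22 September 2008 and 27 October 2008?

5

22 September 2008 is a Monday.
That's 36 days from start to end, counting both.
36 = 7 × 5 + 1, so there are 5 full weeks plus 1 extra day.
Each full week contributes one Friday: 5 so far.
The 1 extra day is Monday — none qualify.
Total: 5 + 0 = 5.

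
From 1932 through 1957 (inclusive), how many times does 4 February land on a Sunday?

Day of week of February 4 in each year:
1932: Thu, 1933: Sat, 1934: Sun ✓, 1935: Mon, 1936: Tue, 1937: Thu, 1938: Fri, 1939: Sat, 1940: Sun ✓, 1941: Tue, 1942: Wed, 1943: Thu, 1944: Fri, 1945: Sun ✓, 1946: Mon, 1947: Tue, 1948: Wed, 1949: Fri, 1950: Sat, 1951: Sun ✓, 1952: Mon, 1953: Wed, 1954: Thu, 1955: Fri, 1956: Sat, 1957: Mon
Sundays: 1934, 1940, 1945, 1951.

4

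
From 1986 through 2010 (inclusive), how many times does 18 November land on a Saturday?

Day of week of November 18 in each year:
1986: Tue, 1987: Wed, 1988: Fri, 1989: Sat ✓, 1990: Sun, 1991: Mon, 1992: Wed, 1993: Thu, 1994: Fri, 1995: Sat ✓, 1996: Mon, 1997: Tue, 1998: Wed, 1999: Thu, 2000: Sat ✓, 2001: Sun, 2002: Mon, 2003: Tue, 2004: Thu, 2005: Fri, 2006: Sat ✓, 2007: Sun, 2008: Tue, 2009: Wed, 2010: Thu
Saturdays: 1989, 1995, 2000, 2006.

4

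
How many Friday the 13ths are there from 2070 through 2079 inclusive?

Friday-the-13ths by year:
2070: Jun
2071: Feb, Mar, Nov
2072: May
2073: Jan, Oct
2074: Apr, Jul
2075: Sep, Dec
2076: Mar, Nov
2077: Aug
2078: May
2079: Jan, Oct

17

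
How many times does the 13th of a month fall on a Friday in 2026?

The 13th falls on a Friday when the month's 13th has weekday Fri.
Jan 13 is Tue; Feb 13 is Fri ✓; Mar 13 is Fri ✓; Apr 13 is Mon; May 13 is Wed; Jun 13 is Sat; Jul 13 is Mon; Aug 13 is Thu; Sep 13 is Sun; Oct 13 is Tue; Nov 13 is Fri ✓; Dec 13 is Sun.
Friday the 13ths: Feb, Mar, Nov.

3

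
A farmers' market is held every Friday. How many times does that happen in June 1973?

1 June 1973 is a Friday.
From 1 June 1973 to 30 June 1973 is 30 days inclusive.
30 = 7 × 4 + 2, so there are 4 full weeks plus 2 extra days.
Each full week contributes one Friday: 4 so far.
The 2 extra days are Fri, Sat — 1 of them qualifies.
Total: 4 + 1 = 5.

5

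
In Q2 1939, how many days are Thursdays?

1 April 1939 is a Saturday.
That's 91 days from start to end, counting both.
91 = 7 × 13, so the span is exactly 13 full weeks.
Each full week contributes one Thursday: 13 so far.

13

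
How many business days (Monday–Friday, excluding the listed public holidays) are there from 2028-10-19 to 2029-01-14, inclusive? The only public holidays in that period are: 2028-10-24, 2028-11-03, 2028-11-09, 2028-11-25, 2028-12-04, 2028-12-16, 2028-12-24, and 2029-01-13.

58

2028-10-19 is a Thursday.
That's 88 days from start to end, counting both.
88 = 7 × 12 + 4, so there are 12 full weeks plus 4 extra days.
Each full week contributes 5 weekdays (Mon–Fri): 12 × 5 = 60.
The 4 extra days are Thu, Fri, Sat, Sun — 2 of them qualify.
Total: 60 + 2 = 62.
Holidays: 2028-10-24 (Tue); 2028-11-03 (Fri); 2028-11-09 (Thu); 2028-11-25 (Sat); 2028-12-04 (Mon); 2028-12-16 (Sat); 2028-12-24 (Sun); 2029-01-13 (Sat).
4 of the 8 holidays fall on weekdays; the rest are weekends and were already excluded.
Business days: 62 − 4 = 58.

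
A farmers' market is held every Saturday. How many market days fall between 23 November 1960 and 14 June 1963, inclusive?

23 November 1960 is a Wednesday.
The range spans 934 days (inclusive of both endpoints).
934 = 7 × 133 + 3, so there are 133 full weeks plus 3 extra days.
Each full week contributes one Saturday: 133 so far.
The 3 extra days are Wed, Thu, Fri — none qualify.
Total: 133 + 0 = 133.

133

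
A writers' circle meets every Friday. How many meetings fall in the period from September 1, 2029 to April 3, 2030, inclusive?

September 1, 2029 is a Saturday.
From September 1, 2029 to April 3, 2030 is 215 days inclusive.
215 = 7 × 30 + 5, so there are 30 full weeks plus 5 extra days.
Each full week contributes one Friday: 30 so far.
The 5 extra days are Saturday, Sunday, Monday, Tuesday, Wednesday — none qualify.
Total: 30 + 0 = 30.

30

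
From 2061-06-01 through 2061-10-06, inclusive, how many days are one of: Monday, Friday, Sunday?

54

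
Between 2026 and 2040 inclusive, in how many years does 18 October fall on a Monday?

Day of week of October 18 in each year:
2026: Sun, 2027: Mon ✓, 2028: Wed, 2029: Thu, 2030: Fri, 2031: Sat, 2032: Mon ✓, 2033: Tue, 2034: Wed, 2035: Thu, 2036: Sat, 2037: Sun, 2038: Mon ✓, 2039: Tue, 2040: Thu
Mondays: 2027, 2032, 2038.

3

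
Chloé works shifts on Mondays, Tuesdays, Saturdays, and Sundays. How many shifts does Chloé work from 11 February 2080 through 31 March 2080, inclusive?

29

11 February 2080 is a Sunday.
That's 50 days from start to end, counting both.
50 = 7 × 7 + 1, so there are 7 full weeks plus 1 extra day.
Each full week contributes 4 days from the set (Mon, Tue, Sat, Sun): 7 × 4 = 28.
The 1 extra day is Sun — 1 of them qualifies.
Total: 28 + 1 = 29.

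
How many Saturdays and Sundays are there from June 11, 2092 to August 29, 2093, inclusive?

127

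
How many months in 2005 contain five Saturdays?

5

A month has five Saturdays exactly when Saturday falls within its first (length − 28) days.
Jan: 31 days, starts Sat → 5 of Sat, Sun, Mon ✓
Feb: 28 days, starts Tue → 5 of (none)
Mar: 31 days, starts Tue → 5 of Tue, Wed, Thu
Apr: 30 days, starts Fri → 5 of Fri, Sat ✓
May: 31 days, starts Sun → 5 of Sun, Mon, Tue
Jun: 30 days, starts Wed → 5 of Wed, Thu
Jul: 31 days, starts Fri → 5 of Fri, Sat, Sun ✓
Aug: 31 days, starts Mon → 5 of Mon, Tue, Wed
Sep: 30 days, starts Thu → 5 of Thu, Fri
Oct: 31 days, starts Sat → 5 of Sat, Sun, Mon ✓
Nov: 30 days, starts Tue → 5 of Tue, Wed
Dec: 31 days, starts Thu → 5 of Thu, Fri, Sat ✓
Months with five Saturdays: Jan, Apr, Jul, Oct, Dec.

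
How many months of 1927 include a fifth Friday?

4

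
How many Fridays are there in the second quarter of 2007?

Apr 1, 2007 is a Sunday.
From Apr 1, 2007 to Jun 30, 2007 is 91 days inclusive.
91 = 7 × 13, so the span is exactly 13 full weeks.
Each full week contributes one Friday: 13 so far.

13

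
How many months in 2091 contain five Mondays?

5

A month has five Mondays exactly when Monday falls within its first (length − 28) days.
Jan: 31 days, starts Mon → 5 of Mon, Tue, Wed ✓
Feb: 28 days, starts Thu → 5 of (none)
Mar: 31 days, starts Thu → 5 of Thu, Fri, Sat
Apr: 30 days, starts Sun → 5 of Sun, Mon ✓
May: 31 days, starts Tue → 5 of Tue, Wed, Thu
Jun: 30 days, starts Fri → 5 of Fri, Sat
Jul: 31 days, starts Sun → 5 of Sun, Mon, Tue ✓
Aug: 31 days, starts Wed → 5 of Wed, Thu, Fri
Sep: 30 days, starts Sat → 5 of Sat, Sun
Oct: 31 days, starts Mon → 5 of Mon, Tue, Wed ✓
Nov: 30 days, starts Thu → 5 of Thu, Fri
Dec: 31 days, starts Sat → 5 of Sat, Sun, Mon ✓
Months with five Mondays: Jan, Apr, Jul, Oct, Dec.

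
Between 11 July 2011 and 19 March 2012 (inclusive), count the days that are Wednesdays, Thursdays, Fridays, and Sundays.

144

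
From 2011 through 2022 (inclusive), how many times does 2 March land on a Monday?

Day of week of March 2 in each year:
2011: Wed, 2012: Fri, 2013: Sat, 2014: Sun, 2015: Mon ✓, 2016: Wed, 2017: Thu, 2018: Fri, 2019: Sat, 2020: Mon ✓, 2021: Tue, 2022: Wed
Mondays: 2015, 2020.

2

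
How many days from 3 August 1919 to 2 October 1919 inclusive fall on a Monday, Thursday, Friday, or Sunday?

35

3 August 1919 is a Sunday.
That's 61 days from start to end, counting both.
61 = 7 × 8 + 5, so there are 8 full weeks plus 5 extra days.
Each full week contributes 4 days from the set (Mon, Thu, Fri, Sun): 8 × 4 = 32.
The 5 extra days are Sun, Mon, Tue, Wed, Thu — 3 of them qualify.
Total: 32 + 3 = 35.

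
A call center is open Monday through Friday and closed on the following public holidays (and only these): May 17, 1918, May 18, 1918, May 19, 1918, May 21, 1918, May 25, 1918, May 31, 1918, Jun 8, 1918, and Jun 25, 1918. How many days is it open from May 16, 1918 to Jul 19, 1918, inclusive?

43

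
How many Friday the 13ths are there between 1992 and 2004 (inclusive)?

21

Friday-the-13ths by year:
1992: Mar, Nov
1993: Aug
1994: May
1995: Jan, Oct
1996: Sep, Dec
1997: Jun
1998: Feb, Mar, Nov
1999: Aug
2000: Oct
2001: Apr, Jul
2002: Sep, Dec
2003: Jun
2004: Feb, Aug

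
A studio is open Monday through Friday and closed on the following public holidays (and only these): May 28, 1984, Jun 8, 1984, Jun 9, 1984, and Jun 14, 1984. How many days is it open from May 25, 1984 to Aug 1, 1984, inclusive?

46 working days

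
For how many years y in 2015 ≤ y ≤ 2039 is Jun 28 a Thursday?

Day of week of June 28 in each year:
2015: Sun, 2016: Tue, 2017: Wed, 2018: Thu ✓, 2019: Fri, 2020: Sun, 2021: Mon, 2022: Tue, 2023: Wed, 2024: Fri, 2025: Sat, 2026: Sun, 2027: Mon, 2028: Wed, 2029: Thu ✓, 2030: Fri, 2031: Sat, 2032: Mon, 2033: Tue, 2034: Wed, 2035: Thu ✓, 2036: Sat, 2037: Sun, 2038: Mon, 2039: Tue
Thursdays: 2018, 2029, 2035.

3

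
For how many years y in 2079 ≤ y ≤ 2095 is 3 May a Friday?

2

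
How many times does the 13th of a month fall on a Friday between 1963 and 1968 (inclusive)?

Friday-the-13ths by year:
1963: Sep, Dec
1964: Mar, Nov
1965: Aug
1966: May
1967: Jan, Oct
1968: Sep, Dec

10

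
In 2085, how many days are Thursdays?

52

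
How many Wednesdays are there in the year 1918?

January 1, 1918 is a Tuesday.
The range spans 365 days (inclusive of both endpoints).
365 = 7 × 52 + 1, so there are 52 full weeks plus 1 extra day.
Each full week contributes one Wednesday: 52 so far.
The 1 extra day is Tuesday — none qualify.
Total: 52 + 0 = 52.

52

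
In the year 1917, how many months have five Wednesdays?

4

A month has five Wednesdays exactly when Wednesday falls within its first (length − 28) days.
Jan: 31 days, starts Mon → 5 of Mon, Tue, Wed ✓
Feb: 28 days, starts Thu → 5 of (none)
Mar: 31 days, starts Thu → 5 of Thu, Fri, Sat
Apr: 30 days, starts Sun → 5 of Sun, Mon
May: 31 days, starts Tue → 5 of Tue, Wed, Thu ✓
Jun: 30 days, starts Fri → 5 of Fri, Sat
Jul: 31 days, starts Sun → 5 of Sun, Mon, Tue
Aug: 31 days, starts Wed → 5 of Wed, Thu, Fri ✓
Sep: 30 days, starts Sat → 5 of Sat, Sun
Oct: 31 days, starts Mon → 5 of Mon, Tue, Wed ✓
Nov: 30 days, starts Thu → 5 of Thu, Fri
Dec: 31 days, starts Sat → 5 of Sat, Sun, Mon
Months with five Wednesdays: Jan, May, Aug, Oct.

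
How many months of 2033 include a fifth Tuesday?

4

A month has five Tuesdays exactly when Tuesday falls within its first (length − 28) days.
Jan: 31 days, starts Sat → 5 of Sat, Sun, Mon
Feb: 28 days, starts Tue → 5 of (none)
Mar: 31 days, starts Tue → 5 of Tue, Wed, Thu ✓
Apr: 30 days, starts Fri → 5 of Fri, Sat
May: 31 days, starts Sun → 5 of Sun, Mon, Tue ✓
Jun: 30 days, starts Wed → 5 of Wed, Thu
Jul: 31 days, starts Fri → 5 of Fri, Sat, Sun
Aug: 31 days, starts Mon → 5 of Mon, Tue, Wed ✓
Sep: 30 days, starts Thu → 5 of Thu, Fri
Oct: 31 days, starts Sat → 5 of Sat, Sun, Mon
Nov: 30 days, starts Tue → 5 of Tue, Wed ✓
Dec: 31 days, starts Thu → 5 of Thu, Fri, Sat
Months with five Tuesdays: Mar, May, Aug, Nov.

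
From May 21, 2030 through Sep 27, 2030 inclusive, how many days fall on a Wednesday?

19

May 21, 2030 is a Tuesday.
That's 130 days from start to end, counting both.
130 = 7 × 18 + 4, so there are 18 full weeks plus 4 extra days.
Each full week contributes one Wednesday: 18 so far.
The 4 extra days are Tue, Wed, Thu, Fri — 1 of them qualifies.
Total: 18 + 1 = 19.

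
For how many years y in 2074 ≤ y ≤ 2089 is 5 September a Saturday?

2

Day of week of September 5 in each year:
2074: Wed, 2075: Thu, 2076: Sat ✓, 2077: Sun, 2078: Mon, 2079: Tue, 2080: Thu, 2081: Fri, 2082: Sat ✓, 2083: Sun, 2084: Tue, 2085: Wed, 2086: Thu, 2087: Fri, 2088: Sun, 2089: Mon
Saturdays: 2076, 2082.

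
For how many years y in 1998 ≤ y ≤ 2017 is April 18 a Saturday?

Day of week of April 18 in each year:
1998: Sat ✓, 1999: Sun, 2000: Tue, 2001: Wed, 2002: Thu, 2003: Fri, 2004: Sun, 2005: Mon, 2006: Tue, 2007: Wed, 2008: Fri, 2009: Sat ✓, 2010: Sun, 2011: Mon, 2012: Wed, 2013: Thu, 2014: Fri, 2015: Sat ✓, 2016: Mon, 2017: Tue
Saturdays: 1998, 2009, 2015.

3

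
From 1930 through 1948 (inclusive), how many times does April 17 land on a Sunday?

2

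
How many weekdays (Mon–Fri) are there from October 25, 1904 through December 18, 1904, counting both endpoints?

39 weekdays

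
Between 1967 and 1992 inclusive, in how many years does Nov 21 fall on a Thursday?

4

Day of week of November 21 in each year:
1967: Tue, 1968: Thu ✓, 1969: Fri, 1970: Sat, 1971: Sun, 1972: Tue, 1973: Wed, 1974: Thu ✓, 1975: Fri, 1976: Sun, 1977: Mon, 1978: Tue, 1979: Wed, 1980: Fri, 1981: Sat, 1982: Sun, 1983: Mon, 1984: Wed, 1985: Thu ✓, 1986: Fri, 1987: Sat, 1988: Mon, 1989: Tue, 1990: Wed, 1991: Thu ✓, 1992: Sat
Thursdays: 1968, 1974, 1985, 1991.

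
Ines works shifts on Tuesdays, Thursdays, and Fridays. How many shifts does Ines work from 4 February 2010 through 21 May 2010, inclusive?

4 February 2010 is a Thursday.
From 4 February 2010 to 21 May 2010 is 107 days inclusive.
107 = 7 × 15 + 2, so there are 15 full weeks plus 2 extra days.
Each full week contributes 3 days from the set (Tue, Thu, Fri): 15 × 3 = 45.
The 2 extra days are Thu, Fri — 2 of them qualify.
Total: 45 + 2 = 47.

47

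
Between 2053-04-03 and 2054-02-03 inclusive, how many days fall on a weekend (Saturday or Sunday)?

88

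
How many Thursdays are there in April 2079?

April 1, 2079 is a Saturday.
That's 30 days from start to end, counting both.
30 = 7 × 4 + 2, so there are 4 full weeks plus 2 extra days.
Each full week contributes one Thursday: 4 so far.
The 2 extra days are Saturday, Sunday — none qualify.
Total: 4 + 0 = 4.

4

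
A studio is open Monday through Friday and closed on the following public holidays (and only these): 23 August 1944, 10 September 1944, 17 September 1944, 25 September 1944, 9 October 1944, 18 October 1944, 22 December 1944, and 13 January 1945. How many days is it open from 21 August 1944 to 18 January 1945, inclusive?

21 August 1944 is a Monday.
That's 151 days from start to end, counting both.
151 = 7 × 21 + 4, so there are 21 full weeks plus 4 extra days.
Each full week contributes 5 weekdays (Mon–Fri): 21 × 5 = 105.
The 4 extra days are Mon, Tue, Wed, Thu — 4 of them qualify.
Total: 105 + 4 = 109.
Holidays: 23 August 1944 (Wed); 10 September 1944 (Sun); 17 September 1944 (Sun); 25 September 1944 (Mon); 9 October 1944 (Mon); 18 October 1944 (Wed); 22 December 1944 (Fri); 13 January 1945 (Sat).
5 of the 8 holidays fall on weekdays; the rest are weekends and were already excluded.
Business days: 109 − 5 = 104.

104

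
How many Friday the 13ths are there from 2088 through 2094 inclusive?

12

Friday-the-13ths by year:
2088: Feb, Aug
2089: May
2090: Jan, Oct
2091: Apr, Jul
2092: Jun
2093: Feb, Mar, Nov
2094: Aug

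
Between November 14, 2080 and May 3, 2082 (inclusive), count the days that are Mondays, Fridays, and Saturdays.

230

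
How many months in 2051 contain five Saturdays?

4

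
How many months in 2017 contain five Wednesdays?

A month has five Wednesdays exactly when Wednesday falls within its first (length − 28) days.
Jan: 31 days, starts Sun → 5 of Sun, Mon, Tue
Feb: 28 days, starts Wed → 5 of (none)
Mar: 31 days, starts Wed → 5 of Wed, Thu, Fri ✓
Apr: 30 days, starts Sat → 5 of Sat, Sun
May: 31 days, starts Mon → 5 of Mon, Tue, Wed ✓
Jun: 30 days, starts Thu → 5 of Thu, Fri
Jul: 31 days, starts Sat → 5 of Sat, Sun, Mon
Aug: 31 days, starts Tue → 5 of Tue, Wed, Thu ✓
Sep: 30 days, starts Fri → 5 of Fri, Sat
Oct: 31 days, starts Sun → 5 of Sun, Mon, Tue
Nov: 30 days, starts Wed → 5 of Wed, Thu ✓
Dec: 31 days, starts Fri → 5 of Fri, Sat, Sun
Months with five Wednesdays: Mar, May, Aug, Nov.

4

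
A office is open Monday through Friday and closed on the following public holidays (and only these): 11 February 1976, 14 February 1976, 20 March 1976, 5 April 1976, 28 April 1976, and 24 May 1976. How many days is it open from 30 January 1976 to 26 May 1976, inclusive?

30 January 1976 is a Friday.
The range spans 118 days (inclusive of both endpoints).
118 = 7 × 16 + 6, so there are 16 full weeks plus 6 extra days.
Each full week contributes 5 weekdays (Mon–Fri): 16 × 5 = 80.
The 6 extra days are Fri, Sat, Sun, Mon, Tue, Wed — 4 of them qualify.
Total: 80 + 4 = 84.
Holidays: 11 February 1976 (Wed); 14 February 1976 (Sat); 20 March 1976 (Sat); 5 April 1976 (Mon); 28 April 1976 (Wed); 24 May 1976 (Mon).
4 of the 6 holidays fall on weekdays; the rest are weekends and were already excluded.
Business days: 84 − 4 = 80.

80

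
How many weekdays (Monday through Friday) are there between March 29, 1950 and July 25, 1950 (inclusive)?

85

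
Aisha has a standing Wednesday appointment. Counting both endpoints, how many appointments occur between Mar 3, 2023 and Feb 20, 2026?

155

Mar 3, 2023 is a Friday.
The range spans 1086 days (inclusive of both endpoints).
1086 = 7 × 155 + 1, so there are 155 full weeks plus 1 extra day.
Each full week contributes one Wednesday: 155 so far.
The 1 extra day is Fri — none qualify.
Total: 155 + 0 = 155.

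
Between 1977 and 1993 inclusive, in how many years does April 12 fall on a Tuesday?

3

Day of week of April 12 in each year:
1977: Tue ✓, 1978: Wed, 1979: Thu, 1980: Sat, 1981: Sun, 1982: Mon, 1983: Tue ✓, 1984: Thu, 1985: Fri, 1986: Sat, 1987: Sun, 1988: Tue ✓, 1989: Wed, 1990: Thu, 1991: Fri, 1992: Sun, 1993: Mon
Tuesdays: 1977, 1983, 1988.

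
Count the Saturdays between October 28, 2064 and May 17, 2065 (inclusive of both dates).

29 Saturdays

October 28, 2064 is a Tuesday.
From October 28, 2064 to May 17, 2065 is 202 days inclusive.
202 = 7 × 28 + 6, so there are 28 full weeks plus 6 extra days.
Each full week contributes one Saturday: 28 so far.
The 6 extra days are Tuesday, Wednesday, Thursday, Friday, Saturday, Sunday — 1 of them qualifies.
Total: 28 + 1 = 29.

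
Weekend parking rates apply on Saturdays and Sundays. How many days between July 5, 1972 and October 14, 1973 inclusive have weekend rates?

134

July 5, 1972 is a Wednesday.
From July 5, 1972 to October 14, 1973 is 467 days inclusive.
467 = 7 × 66 + 5, so there are 66 full weeks plus 5 extra days.
Each full week contributes 2 weekend days (Sat, Sun): 66 × 2 = 132.
The 5 extra days are Wednesday, Thursday, Friday, Saturday, Sunday — 2 of them qualify.
Total: 132 + 2 = 134.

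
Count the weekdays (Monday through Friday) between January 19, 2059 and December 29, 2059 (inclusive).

246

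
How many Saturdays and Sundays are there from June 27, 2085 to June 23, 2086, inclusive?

June 27, 2085 is a Wednesday.
The range spans 362 days (inclusive of both endpoints).
362 = 7 × 51 + 5, so there are 51 full weeks plus 5 extra days.
Each full week contributes 2 weekend days (Sat, Sun): 51 × 2 = 102.
The 5 extra days are Wednesday, Thursday, Friday, Saturday, Sunday — 2 of them qualify.
Total: 102 + 2 = 104.

104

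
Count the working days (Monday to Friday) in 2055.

261

January 1, 2055 is a Friday.
From January 1, 2055 to December 31, 2055 is 365 days inclusive.
365 = 7 × 52 + 1, so there are 52 full weeks plus 1 extra day.
Each full week contributes 5 weekdays (Mon–Fri): 52 × 5 = 260.
The 1 extra day is Friday — 1 of them qualifies.
Total: 260 + 1 = 261.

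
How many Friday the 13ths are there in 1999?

1

The 13th falls on a Friday when the month's 13th has weekday Fri.
Jan 13 is Wed; Feb 13 is Sat; Mar 13 is Sat; Apr 13 is Tue; May 13 is Thu; Jun 13 is Sun; Jul 13 is Tue; Aug 13 is Fri ✓; Sep 13 is Mon; Oct 13 is Wed; Nov 13 is Sat; Dec 13 is Mon.
Friday the 13ths: Aug.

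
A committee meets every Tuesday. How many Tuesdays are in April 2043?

4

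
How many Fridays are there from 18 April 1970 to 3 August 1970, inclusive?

18 April 1970 is a Saturday.
The range spans 108 days (inclusive of both endpoints).
108 = 7 × 15 + 3, so there are 15 full weeks plus 3 extra days.
Each full week contributes one Friday: 15 so far.
The 3 extra days are Sat, Sun, Mon — none qualify.
Total: 15 + 0 = 15.

15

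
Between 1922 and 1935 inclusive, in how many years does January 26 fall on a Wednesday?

Day of week of January 26 in each year:
1922: Thu, 1923: Fri, 1924: Sat, 1925: Mon, 1926: Tue, 1927: Wed ✓, 1928: Thu, 1929: Sat, 1930: Sun, 1931: Mon, 1932: Tue, 1933: Thu, 1934: Fri, 1935: Sat
Wednesdays: 1927.

1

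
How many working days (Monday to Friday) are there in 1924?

262 weekdays

1 January 1924 is a Tuesday.
That's 366 days from start to end, counting both.
366 = 7 × 52 + 2, so there are 52 full weeks plus 2 extra days.
Each full week contributes 5 weekdays (Mon–Fri): 52 × 5 = 260.
The 2 extra days are Tue, Wed — 2 of them qualify.
Total: 260 + 2 = 262.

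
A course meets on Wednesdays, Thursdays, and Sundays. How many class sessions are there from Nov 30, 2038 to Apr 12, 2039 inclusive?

Nov 30, 2038 is a Tuesday.
From Nov 30, 2038 to Apr 12, 2039 is 134 days inclusive.
134 = 7 × 19 + 1, so there are 19 full weeks plus 1 extra day.
Each full week contributes 3 days from the set (Wed, Thu, Sun): 19 × 3 = 57.
The 1 extra day is Tue — none qualify.
Total: 57 + 0 = 57.

57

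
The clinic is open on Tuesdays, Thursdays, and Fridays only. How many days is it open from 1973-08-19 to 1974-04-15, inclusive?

102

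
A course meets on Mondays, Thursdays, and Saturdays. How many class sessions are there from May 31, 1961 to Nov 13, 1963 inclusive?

May 31, 1961 is a Wednesday.
That's 897 days from start to end, counting both.
897 = 7 × 128 + 1, so there are 128 full weeks plus 1 extra day.
Each full week contributes 3 days from the set (Mon, Thu, Sat): 128 × 3 = 384.
The 1 extra day is Wednesday — none qualify.
Total: 384 + 0 = 384.

384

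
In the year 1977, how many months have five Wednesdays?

A month has five Wednesdays exactly when Wednesday falls within its first (length − 28) days.
Jan: 31 days, starts Sat → 5 of Sat, Sun, Mon
Feb: 28 days, starts Tue → 5 of (none)
Mar: 31 days, starts Tue → 5 of Tue, Wed, Thu ✓
Apr: 30 days, starts Fri → 5 of Fri, Sat
May: 31 days, starts Sun → 5 of Sun, Mon, Tue
Jun: 30 days, starts Wed → 5 of Wed, Thu ✓
Jul: 31 days, starts Fri → 5 of Fri, Sat, Sun
Aug: 31 days, starts Mon → 5 of Mon, Tue, Wed ✓
Sep: 30 days, starts Thu → 5 of Thu, Fri
Oct: 31 days, starts Sat → 5 of Sat, Sun, Mon
Nov: 30 days, starts Tue → 5 of Tue, Wed ✓
Dec: 31 days, starts Thu → 5 of Thu, Fri, Sat
Months with five Wednesdays: Mar, Jun, Aug, Nov.

4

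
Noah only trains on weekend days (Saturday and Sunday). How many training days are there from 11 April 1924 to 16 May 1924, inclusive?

10

11 April 1924 is a Friday.
From 11 April 1924 to 16 May 1924 is 36 days inclusive.
36 = 7 × 5 + 1, so there are 5 full weeks plus 1 extra day.
Each full week contributes 2 weekend days (Sat, Sun): 5 × 2 = 10.
The 1 extra day is Fri — none qualify.
Total: 10 + 0 = 10.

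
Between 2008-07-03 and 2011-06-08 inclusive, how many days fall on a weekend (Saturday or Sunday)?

306

2008-07-03 is a Thursday.
From 2008-07-03 to 2011-06-08 is 1071 days inclusive.
1071 = 7 × 153, so the span is exactly 153 full weeks.
Each full week contributes 2 weekend days (Sat, Sun): 153 × 2 = 306.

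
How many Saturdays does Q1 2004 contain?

2004-01-01 is a Thursday.
From 2004-01-01 to 2004-03-31 is 91 days inclusive.
91 = 7 × 13, so the span is exactly 13 full weeks.
Each full week contributes one Saturday: 13 so far.
Total: 13.

13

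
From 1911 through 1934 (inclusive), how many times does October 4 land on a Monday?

3

Day of week of October 4 in each year:
1911: Wed, 1912: Fri, 1913: Sat, 1914: Sun, 1915: Mon ✓, 1916: Wed, 1917: Thu, 1918: Fri, 1919: Sat, 1920: Mon ✓, 1921: Tue, 1922: Wed, 1923: Thu, 1924: Sat, 1925: Sun, 1926: Mon ✓, 1927: Tue, 1928: Thu, 1929: Fri, 1930: Sat, 1931: Sun, 1932: Tue, 1933: Wed, 1934: Thu
Mondays: 1915, 1920, 1926.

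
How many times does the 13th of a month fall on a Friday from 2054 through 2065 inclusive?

Friday-the-13ths by year:
2054: Feb, Mar, Nov
2055: Aug
2056: Oct
2057: Apr, Jul
2058: Sep, Dec
2059: Jun
2060: Feb, Aug
2061: May
2062: Jan, Oct
2063: Apr, Jul
2064: Jun
2065: Feb, Mar, Nov

21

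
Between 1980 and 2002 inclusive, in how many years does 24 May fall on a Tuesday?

Day of week of May 24 in each year:
1980: Sat, 1981: Sun, 1982: Mon, 1983: Tue ✓, 1984: Thu, 1985: Fri, 1986: Sat, 1987: Sun, 1988: Tue ✓, 1989: Wed, 1990: Thu, 1991: Fri, 1992: Sun, 1993: Mon, 1994: Tue ✓, 1995: Wed, 1996: Fri, 1997: Sat, 1998: Sun, 1999: Mon, 2000: Wed, 2001: Thu, 2002: Fri
Tuesdays: 1983, 1988, 1994.

3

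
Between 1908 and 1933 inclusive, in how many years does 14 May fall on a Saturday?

4

Day of week of May 14 in each year:
1908: Thu, 1909: Fri, 1910: Sat ✓, 1911: Sun, 1912: Tue, 1913: Wed, 1914: Thu, 1915: Fri, 1916: Sun, 1917: Mon, 1918: Tue, 1919: Wed, 1920: Fri, 1921: Sat ✓, 1922: Sun, 1923: Mon, 1924: Wed, 1925: Thu, 1926: Fri, 1927: Sat ✓, 1928: Mon, 1929: Tue, 1930: Wed, 1931: Thu, 1932: Sat ✓, 1933: Sun
Saturdays: 1910, 1921, 1927, 1932.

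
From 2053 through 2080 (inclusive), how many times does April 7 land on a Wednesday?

Day of week of April 7 in each year:
2053: Mon, 2054: Tue, 2055: Wed ✓, 2056: Fri, 2057: Sat, 2058: Sun, 2059: Mon, 2060: Wed ✓, 2061: Thu, 2062: Fri, 2063: Sat, 2064: Mon, 2065: Tue, 2066: Wed ✓, 2067: Thu, 2068: Sat, 2069: Sun, 2070: Mon, 2071: Tue, 2072: Thu, 2073: Fri, 2074: Sat, 2075: Sun, 2076: Tue, 2077: Wed ✓, 2078: Thu, 2079: Fri, 2080: Sun
Wednesdays: 2055, 2060, 2066, 2077.

4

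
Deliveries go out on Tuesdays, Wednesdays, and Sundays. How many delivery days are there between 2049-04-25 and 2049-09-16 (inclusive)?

63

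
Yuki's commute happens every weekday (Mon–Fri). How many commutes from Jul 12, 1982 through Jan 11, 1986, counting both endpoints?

915

Jul 12, 1982 is a Monday.
The range spans 1280 days (inclusive of both endpoints).
1280 = 7 × 182 + 6, so there are 182 full weeks plus 6 extra days.
Each full week contributes 5 weekdays (Mon–Fri): 182 × 5 = 910.
The 6 extra days are Monday, Tuesday, Wednesday, Thursday, Friday, Saturday — 5 of them qualify.
Total: 910 + 5 = 915.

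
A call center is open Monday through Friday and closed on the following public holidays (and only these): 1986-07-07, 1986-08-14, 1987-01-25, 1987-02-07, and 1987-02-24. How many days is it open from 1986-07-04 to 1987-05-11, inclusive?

1986-07-04 is a Friday.
From 1986-07-04 to 1987-05-11 is 312 days inclusive.
312 = 7 × 44 + 4, so there are 44 full weeks plus 4 extra days.
Each full week contributes 5 weekdays (Mon–Fri): 44 × 5 = 220.
The 4 extra days are Fri, Sat, Sun, Mon — 2 of them qualify.
Total: 220 + 2 = 222.
Holidays: 1986-07-07 (Mon); 1986-08-14 (Thu); 1987-01-25 (Sun); 1987-02-07 (Sat); 1987-02-24 (Tue).
3 of the 5 holidays fall on weekdays; the rest are weekends and were already excluded.
Business days: 222 − 3 = 219.

219 business days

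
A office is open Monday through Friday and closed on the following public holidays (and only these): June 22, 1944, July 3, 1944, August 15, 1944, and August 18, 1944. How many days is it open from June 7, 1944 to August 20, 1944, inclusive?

49 working days

June 7, 1944 is a Wednesday.
The range spans 75 days (inclusive of both endpoints).
75 = 7 × 10 + 5, so there are 10 full weeks plus 5 extra days.
Each full week contributes 5 weekdays (Mon–Fri): 10 × 5 = 50.
The 5 extra days are Wed, Thu, Fri, Sat, Sun — 3 of them qualify.
Total: 50 + 3 = 53.
Holidays: June 22, 1944 (Thu); July 3, 1944 (Mon); August 15, 1944 (Tue); August 18, 1944 (Fri).
All 4 holidays fall on weekdays, so subtract 4.
Business days: 53 − 4 = 49.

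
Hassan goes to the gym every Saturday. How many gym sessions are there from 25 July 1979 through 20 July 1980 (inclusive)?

52 Saturdays

25 July 1979 is a Wednesday.
The range spans 362 days (inclusive of both endpoints).
362 = 7 × 51 + 5, so there are 51 full weeks plus 5 extra days.
Each full week contributes one Saturday: 51 so far.
The 5 extra days are Wednesday, Thursday, Friday, Saturday, Sunday — 1 of them qualifies.
Total: 51 + 1 = 52.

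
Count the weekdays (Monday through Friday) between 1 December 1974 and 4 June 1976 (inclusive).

1 December 1974 is a Sunday.
From 1 December 1974 to 4 June 1976 is 552 days inclusive.
552 = 7 × 78 + 6, so there are 78 full weeks plus 6 extra days.
Each full week contributes 5 weekdays (Mon–Fri): 78 × 5 = 390.
The 6 extra days are Sun, Mon, Tue, Wed, Thu, Fri — 5 of them qualify.
Total: 390 + 5 = 395.

395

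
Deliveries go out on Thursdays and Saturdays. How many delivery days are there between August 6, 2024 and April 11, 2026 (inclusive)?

August 6, 2024 is a Tuesday.
From August 6, 2024 to April 11, 2026 is 614 days inclusive.
614 = 7 × 87 + 5, so there are 87 full weeks plus 5 extra days.
Each full week contributes 2 days from the set (Thu, Sat): 87 × 2 = 174.
The 5 extra days are Tue, Wed, Thu, Fri, Sat — 2 of them qualify.
Total: 174 + 2 = 176.

176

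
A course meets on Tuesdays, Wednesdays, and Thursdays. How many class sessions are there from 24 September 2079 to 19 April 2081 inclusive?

24 September 2079 is a Sunday.
The range spans 574 days (inclusive of both endpoints).
574 = 7 × 82, so the span is exactly 82 full weeks.
Each full week contributes 3 days from the set (Tue, Wed, Thu): 82 × 3 = 246.

246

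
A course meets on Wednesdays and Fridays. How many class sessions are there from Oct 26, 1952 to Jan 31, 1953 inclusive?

28

Oct 26, 1952 is a Sunday.
From Oct 26, 1952 to Jan 31, 1953 is 98 days inclusive.
98 = 7 × 14, so the span is exactly 14 full weeks.
Each full week contributes 2 days from the set (Wed, Fri): 14 × 2 = 28.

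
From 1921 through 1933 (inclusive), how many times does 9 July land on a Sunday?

2

Day of week of July 9 in each year:
1921: Sat, 1922: Sun ✓, 1923: Mon, 1924: Wed, 1925: Thu, 1926: Fri, 1927: Sat, 1928: Mon, 1929: Tue, 1930: Wed, 1931: Thu, 1932: Sat, 1933: Sun ✓
Sundays: 1922, 1933.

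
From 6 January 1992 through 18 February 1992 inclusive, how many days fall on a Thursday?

6 Thursdays

6 January 1992 is a Monday.
That's 44 days from start to end, counting both.
44 = 7 × 6 + 2, so there are 6 full weeks plus 2 extra days.
Each full week contributes one Thursday: 6 so far.
The 2 extra days are Mon, Tue — none qualify.
Total: 6 + 0 = 6.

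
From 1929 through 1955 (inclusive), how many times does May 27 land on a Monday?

4

Day of week of May 27 in each year:
1929: Mon ✓, 1930: Tue, 1931: Wed, 1932: Fri, 1933: Sat, 1934: Sun, 1935: Mon ✓, 1936: Wed, 1937: Thu, 1938: Fri, 1939: Sat, 1940: Mon ✓, 1941: Tue, 1942: Wed, 1943: Thu, 1944: Sat, 1945: Sun, 1946: Mon ✓, 1947: Tue, 1948: Thu, 1949: Fri, 1950: Sat, 1951: Sun, 1952: Tue, 1953: Wed, 1954: Thu, 1955: Fri
Mondays: 1929, 1935, 1940, 1946.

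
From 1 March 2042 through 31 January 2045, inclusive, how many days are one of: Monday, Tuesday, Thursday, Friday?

610

1 March 2042 is a Saturday.
From 1 March 2042 to 31 January 2045 is 1068 days inclusive.
1068 = 7 × 152 + 4, so there are 152 full weeks plus 4 extra days.
Each full week contributes 4 days from the set (Mon, Tue, Thu, Fri): 152 × 4 = 608.
The 4 extra days are Saturday, Sunday, Monday, Tuesday — 2 of them qualify.
Total: 608 + 2 = 610.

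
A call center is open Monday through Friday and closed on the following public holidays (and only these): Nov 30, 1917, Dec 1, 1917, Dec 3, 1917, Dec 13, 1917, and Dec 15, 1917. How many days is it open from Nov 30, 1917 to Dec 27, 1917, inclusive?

17

Nov 30, 1917 is a Friday.
That's 28 days from start to end, counting both.
28 = 7 × 4, so the span is exactly 4 full weeks.
Each full week contributes 5 weekdays (Mon–Fri): 4 × 5 = 20.
Holidays: Nov 30, 1917 (Fri); Dec 1, 1917 (Sat); Dec 3, 1917 (Mon); Dec 13, 1917 (Thu); Dec 15, 1917 (Sat).
3 of the 5 holidays fall on weekdays; the rest are weekends and were already excluded.
Business days: 20 − 3 = 17.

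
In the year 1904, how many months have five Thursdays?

4

A month has five Thursdays exactly when Thursday falls within its first (length − 28) days.
Jan: 31 days, starts Fri → 5 of Fri, Sat, Sun
Feb: 29 days, starts Mon → 5 of Mon
Mar: 31 days, starts Tue → 5 of Tue, Wed, Thu ✓
Apr: 30 days, starts Fri → 5 of Fri, Sat
May: 31 days, starts Sun → 5 of Sun, Mon, Tue
Jun: 30 days, starts Wed → 5 of Wed, Thu ✓
Jul: 31 days, starts Fri → 5 of Fri, Sat, Sun
Aug: 31 days, starts Mon → 5 of Mon, Tue, Wed
Sep: 30 days, starts Thu → 5 of Thu, Fri ✓
Oct: 31 days, starts Sat → 5 of Sat, Sun, Mon
Nov: 30 days, starts Tue → 5 of Tue, Wed
Dec: 31 days, starts Thu → 5 of Thu, Fri, Sat ✓
Months with five Thursdays: Mar, Jun, Sep, Dec.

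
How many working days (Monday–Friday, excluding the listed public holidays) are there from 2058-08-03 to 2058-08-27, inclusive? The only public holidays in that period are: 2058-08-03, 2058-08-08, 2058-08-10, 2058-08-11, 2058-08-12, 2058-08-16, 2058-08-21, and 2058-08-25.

13 working days

2058-08-03 is a Saturday.
From 2058-08-03 to 2058-08-27 is 25 days inclusive.
25 = 7 × 3 + 4, so there are 3 full weeks plus 4 extra days.
Each full week contributes 5 weekdays (Mon–Fri): 3 × 5 = 15.
The 4 extra days are Saturday, Sunday, Monday, Tuesday — 2 of them qualify.
Total: 15 + 2 = 17.
Holidays: 2058-08-03 (Sat); 2058-08-08 (Thu); 2058-08-10 (Sat); 2058-08-11 (Sun); 2058-08-12 (Mon); 2058-08-16 (Fri); 2058-08-21 (Wed); 2058-08-25 (Sun).
4 of the 8 holidays fall on weekdays; the rest are weekends and were already excluded.
Business days: 17 − 4 = 13.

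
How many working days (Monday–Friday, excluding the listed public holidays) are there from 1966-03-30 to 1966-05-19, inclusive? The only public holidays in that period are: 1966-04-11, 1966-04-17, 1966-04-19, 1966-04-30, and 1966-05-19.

34 working days

1966-03-30 is a Wednesday.
From 1966-03-30 to 1966-05-19 is 51 days inclusive.
51 = 7 × 7 + 2, so there are 7 full weeks plus 2 extra days.
Each full week contributes 5 weekdays (Mon–Fri): 7 × 5 = 35.
The 2 extra days are Wed, Thu — 2 of them qualify.
Total: 35 + 2 = 37.
Holidays: 1966-04-11 (Mon); 1966-04-17 (Sun); 1966-04-19 (Tue); 1966-04-30 (Sat); 1966-05-19 (Thu).
3 of the 5 holidays fall on weekdays; the rest are weekends and were already excluded.
Business days: 37 − 3 = 34.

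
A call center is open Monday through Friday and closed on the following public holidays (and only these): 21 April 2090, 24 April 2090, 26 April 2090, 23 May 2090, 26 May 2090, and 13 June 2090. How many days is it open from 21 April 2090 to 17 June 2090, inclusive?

35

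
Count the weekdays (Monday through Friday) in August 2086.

22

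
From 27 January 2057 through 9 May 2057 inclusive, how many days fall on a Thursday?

27 January 2057 is a Saturday.
From 27 January 2057 to 9 May 2057 is 103 days inclusive.
103 = 7 × 14 + 5, so there are 14 full weeks plus 5 extra days.
Each full week contributes one Thursday: 14 so far.
The 5 extra days are Saturday, Sunday, Monday, Tuesday, Wednesday — none qualify.
Total: 14 + 0 = 14.

14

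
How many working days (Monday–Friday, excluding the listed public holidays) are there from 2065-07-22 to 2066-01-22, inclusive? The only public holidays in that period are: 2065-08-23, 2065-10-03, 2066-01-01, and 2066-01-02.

132

2065-07-22 is a Wednesday.
The range spans 185 days (inclusive of both endpoints).
185 = 7 × 26 + 3, so there are 26 full weeks plus 3 extra days.
Each full week contributes 5 weekdays (Mon–Fri): 26 × 5 = 130.
The 3 extra days are Wed, Thu, Fri — 3 of them qualify.
Total: 130 + 3 = 133.
Holidays: 2065-08-23 (Sun); 2065-10-03 (Sat); 2066-01-01 (Fri); 2066-01-02 (Sat).
1 of the 4 holidays fall on weekdays; the rest are weekends and were already excluded.
Business days: 133 − 1 = 132.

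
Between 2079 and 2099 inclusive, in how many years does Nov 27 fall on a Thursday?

Day of week of November 27 in each year:
2079: Mon, 2080: Wed, 2081: Thu ✓, 2082: Fri, 2083: Sat, 2084: Mon, 2085: Tue, 2086: Wed, 2087: Thu ✓, 2088: Sat, 2089: Sun, 2090: Mon, 2091: Tue, 2092: Thu ✓, 2093: Fri, 2094: Sat, 2095: Sun, 2096: Tue, 2097: Wed, 2098: Thu ✓, 2099: Fri
Thursdays: 2081, 2087, 2092, 2098.

4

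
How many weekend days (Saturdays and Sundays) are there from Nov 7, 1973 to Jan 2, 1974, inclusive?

16

Nov 7, 1973 is a Wednesday.
That's 57 days from start to end, counting both.
57 = 7 × 8 + 1, so there are 8 full weeks plus 1 extra day.
Each full week contributes 2 weekend days (Sat, Sun): 8 × 2 = 16.
The 1 extra day is Wednesday — none qualify.
Total: 16 + 0 = 16.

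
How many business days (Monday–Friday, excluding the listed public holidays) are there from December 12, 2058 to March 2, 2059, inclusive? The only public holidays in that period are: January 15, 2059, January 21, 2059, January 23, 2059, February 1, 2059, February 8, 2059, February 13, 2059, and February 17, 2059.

December 12, 2058 is a Thursday.
The range spans 81 days (inclusive of both endpoints).
81 = 7 × 11 + 4, so there are 11 full weeks plus 4 extra days.
Each full week contributes 5 weekdays (Mon–Fri): 11 × 5 = 55.
The 4 extra days are Thu, Fri, Sat, Sun — 2 of them qualify.
Total: 55 + 2 = 57.
Holidays: January 15, 2059 (Wed); January 21, 2059 (Tue); January 23, 2059 (Thu); February 1, 2059 (Sat); February 8, 2059 (Sat); February 13, 2059 (Thu); February 17, 2059 (Mon).
5 of the 7 holidays fall on weekdays; the rest are weekends and were already excluded.
Business days: 57 − 5 = 52.

52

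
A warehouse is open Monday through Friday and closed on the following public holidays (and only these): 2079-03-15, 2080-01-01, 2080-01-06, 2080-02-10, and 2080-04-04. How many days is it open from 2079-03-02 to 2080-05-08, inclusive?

307

2079-03-02 is a Thursday.
From 2079-03-02 to 2080-05-08 is 434 days inclusive.
434 = 7 × 62, so the span is exactly 62 full weeks.
Each full week contributes 5 weekdays (Mon–Fri): 62 × 5 = 310.
Holidays: 2079-03-15 (Wed); 2080-01-01 (Mon); 2080-01-06 (Sat); 2080-02-10 (Sat); 2080-04-04 (Thu).
3 of the 5 holidays fall on weekdays; the rest are weekends and were already excluded.
Business days: 310 − 3 = 307.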